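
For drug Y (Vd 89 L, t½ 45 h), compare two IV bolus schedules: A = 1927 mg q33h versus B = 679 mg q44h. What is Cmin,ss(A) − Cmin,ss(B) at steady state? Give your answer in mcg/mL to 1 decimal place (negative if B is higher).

Regimen A: f = (1/2)^(33/45) ≈ 0.6015; Cmin,ss = (1927/89)·f/(1−f) ≈ 32.681 mcg/mL.
Regimen B: f = (1/2)^(44/45) ≈ 0.5078; Cmin,ss = (679/89)·f/(1−f) ≈ 7.871 mcg/mL.
Difference ≈ 32.681 − 7.871 ≈ 24.810 mcg/mL.

24.8 mcg/mL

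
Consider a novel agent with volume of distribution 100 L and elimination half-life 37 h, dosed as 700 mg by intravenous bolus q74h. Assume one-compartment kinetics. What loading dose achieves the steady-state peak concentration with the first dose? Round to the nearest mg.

f = (1/2)^(74/37) ≈ 0.250000; accumulation ratio R = 1/(1−f) ≈ 1.33333.
Loading dose to hit Cmax,ss on first dose: D_load = D_maint·R ≈ 700 × 1.33333 ≈ 933.33 mg.

933 mg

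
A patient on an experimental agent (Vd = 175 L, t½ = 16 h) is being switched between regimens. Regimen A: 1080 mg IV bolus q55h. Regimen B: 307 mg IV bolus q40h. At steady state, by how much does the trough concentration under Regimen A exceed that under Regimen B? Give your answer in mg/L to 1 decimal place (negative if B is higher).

0.3 mg/L

Regimen A: f = (1/2)^(55/16) ≈ 0.0923; Cmin,ss = (1080/175)·f/(1−f) ≈ 0.628 mg/L.
Regimen B: f = (1/2)^(40/16) ≈ 0.1768; Cmin,ss = (307/175)·f/(1−f) ≈ 0.377 mg/L.
Difference ≈ 0.628 − 0.377 ≈ 0.251 mg/L.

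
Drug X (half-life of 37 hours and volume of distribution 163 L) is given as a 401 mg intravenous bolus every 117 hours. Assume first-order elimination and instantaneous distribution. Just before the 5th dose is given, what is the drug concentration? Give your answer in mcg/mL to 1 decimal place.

0.3 mcg/mL

f = (1/2)^(τ/t½) = (1/2)^(117/37) ≈ 0.1117.
C₀ = D/Vd = 401/163 ≈ 2.460 mcg/mL.
Before the 5th dose, 4 doses have been given. Superposition: Cmin = C₀·(f + f² + … + f^4).
≈ 2.460 × (0.1117 + 0.0125 + 0.0014 + 0.0002) ≈ 2.460 × 0.1258 ≈ 0.309 mcg/mL.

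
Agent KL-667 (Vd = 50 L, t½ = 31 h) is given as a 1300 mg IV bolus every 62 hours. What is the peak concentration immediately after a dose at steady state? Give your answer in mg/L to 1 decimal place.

The dosing interval is 2 half-lives, so f = 2^(−2) = 0.25.
At steady state, R = 1/(1 − 0.25) = 4/3.
Single-dose peak C₀ = D/Vd = 1300/50 = 26 mg/L.
Steady-state peak Cmax,ss = C₀·R = 26 × 4/3 ≈ 34.667 mg/L.

34.7 mg/L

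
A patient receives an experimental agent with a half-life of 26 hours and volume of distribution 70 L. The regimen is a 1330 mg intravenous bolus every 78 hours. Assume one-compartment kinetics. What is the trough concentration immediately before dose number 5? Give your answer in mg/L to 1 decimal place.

f = (1/2)^(τ/t½) = (1/2)^(78/26) ≈ 0.1250.
C₀ = D/Vd = 1330/70 ≈ 19.000 mg/L.
Before the 5th dose, 4 doses have been given. Superposition: Cmin = C₀·(f + f² + … + f^4).
≈ 19.000 × (0.1250 + 0.0156 + 0.0020 + 0.0002) ≈ 19.000 × 0.1428 ≈ 2.713 mg/L.

2.7 mg/L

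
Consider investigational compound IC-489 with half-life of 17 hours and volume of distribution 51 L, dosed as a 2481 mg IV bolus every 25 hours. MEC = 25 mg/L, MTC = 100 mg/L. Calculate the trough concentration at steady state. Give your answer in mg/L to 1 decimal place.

27.5 mg/L

k = ln2/t½ = ln2/17 ≈ 0.040773 h⁻¹; fraction remaining f = e^(−kτ) = e^(−0.040773×25) ≈ 0.3608.
Accumulation ratio R = 1/(1 − f) ≈ 1/0.6392 ≈ 1.5645.
Single-dose peak C₀ = D/Vd = 2481/51 ≈ 48.647 mg/L.
Cmax,ss = C₀/(1 − f) ≈ 48.647/0.6392 ≈ 76.106 mg/L.
One interval later, Cmin,ss = Cmax,ss·e^(−kτ) ≈ 76.106 × 0.3608 ≈ 27.459 mg/L.
Trough 27.5 mg/L vs MEC 25 mg/L: adequate.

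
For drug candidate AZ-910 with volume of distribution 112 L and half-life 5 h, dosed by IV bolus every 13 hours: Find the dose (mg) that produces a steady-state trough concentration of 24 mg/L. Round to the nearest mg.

τ/t½ = 13/5 ≈ 2.6, so f = (1/2)^(13/5) ≈ 0.164938.
Cmin,ss = (D/Vd)·f/(1−f), so D = Cmin,ss·Vd·(1−f)/f.
D = 24 × 112 × (1−f)/f ≈ 24 × 112 × 5.06288 ≈ 13609.02 mg.

13609 mg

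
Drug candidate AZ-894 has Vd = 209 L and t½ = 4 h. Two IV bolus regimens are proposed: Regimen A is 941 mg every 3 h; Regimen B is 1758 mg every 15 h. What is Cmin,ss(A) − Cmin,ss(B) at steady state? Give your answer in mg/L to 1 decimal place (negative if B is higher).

5.9 mg/L

Regimen A: f = (1/2)^(3/4) ≈ 0.5946; Cmin,ss = (941/209)·f/(1−f) ≈ 6.604 mg/L.
Regimen B: f = (1/2)^(15/4) ≈ 0.0743; Cmin,ss = (1758/209)·f/(1−f) ≈ 0.675 mg/L.
Difference ≈ 6.604 − 0.675 ≈ 5.929 mg/L.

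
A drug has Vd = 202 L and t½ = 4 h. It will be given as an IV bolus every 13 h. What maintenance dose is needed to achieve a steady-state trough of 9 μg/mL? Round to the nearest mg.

15478 mg

τ/t½ = 13/4 ≈ 3.25, so f = (1/2)^(13/4) ≈ 0.105112.
Cmin,ss = (D/Vd)·f/(1−f), so D = Cmin,ss·Vd·(1−f)/f.
D = 9 × 202 × (1−f)/f ≈ 9 × 202 × 8.51366 ≈ 15477.83 mg.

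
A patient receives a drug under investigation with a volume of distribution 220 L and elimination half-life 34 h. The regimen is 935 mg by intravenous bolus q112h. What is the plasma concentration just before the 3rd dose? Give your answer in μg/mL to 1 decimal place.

0.5 μg/mL

f = (1/2)^(τ/t½) = (1/2)^(112/34) ≈ 0.1019.
C₀ = D/Vd = 935/220 ≈ 4.250 μg/mL.
Before the 3rd dose, 2 doses have been given. Superposition: Cmin = C₀·(f + f²).
≈ 4.250 × (0.1019 + 0.0104) ≈ 4.250 × 0.1123 ≈ 0.477 μg/mL.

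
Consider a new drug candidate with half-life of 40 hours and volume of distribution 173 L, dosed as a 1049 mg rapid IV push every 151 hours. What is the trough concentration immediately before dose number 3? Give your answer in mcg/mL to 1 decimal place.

0.5 mcg/mL

f = (1/2)^(τ/t½) = (1/2)^(151/40) ≈ 0.0730.
C₀ = D/Vd = 1049/173 ≈ 6.064 mcg/mL.
Before the 3rd dose, 2 doses have been given. Superposition: Cmin = C₀·(f + f²).
≈ 6.064 × (0.0730 + 0.0053) ≈ 6.064 × 0.0783 ≈ 0.475 mcg/mL.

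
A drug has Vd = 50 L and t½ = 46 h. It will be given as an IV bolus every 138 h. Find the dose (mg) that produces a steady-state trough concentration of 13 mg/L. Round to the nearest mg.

4550 mg

τ/t½ = 138/46 ≈ 3, so f = (1/2)^(138/46) ≈ 0.125000.
Cmin,ss = (D/Vd)·f/(1−f), so D = Cmin,ss·Vd·(1−f)/f.
D = 13 × 50 × (1−f)/f ≈ 13 × 50 × 7.00000 ≈ 4550.00 mg.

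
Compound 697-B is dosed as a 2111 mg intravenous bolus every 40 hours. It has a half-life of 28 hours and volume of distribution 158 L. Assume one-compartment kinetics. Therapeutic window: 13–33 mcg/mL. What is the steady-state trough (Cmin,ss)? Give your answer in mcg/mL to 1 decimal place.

7.9 mcg/mL

τ/t½ = 40/28 ≈ 1.4286, so fraction remaining f = (1/2)^(40/28) ≈ 0.3715.
Accumulation ratio R = 1/(1 − f) ≈ 1/0.6285 ≈ 1.5911.
Single-dose peak C₀ = D/Vd = 2111/158 ≈ 13.361 mcg/mL.
Steady-state peak Cmax,ss = C₀·R ≈ 13.361 × 1.5911 ≈ 21.259 mcg/mL.
One interval later, Cmin,ss = Cmax,ss·e^(−kτ) ≈ 21.259 × 0.3715 ≈ 7.898 mcg/mL.
Trough 7.9 mcg/mL vs MEC 13 mcg/mL: subtherapeutic.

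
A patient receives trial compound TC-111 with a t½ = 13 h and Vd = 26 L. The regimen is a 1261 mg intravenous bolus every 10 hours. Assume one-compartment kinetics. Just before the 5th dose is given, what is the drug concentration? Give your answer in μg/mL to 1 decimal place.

60.7 μg/mL

f = (1/2)^(τ/t½) = (1/2)^(10/13) ≈ 0.5867.
C₀ = D/Vd = 1261/26 ≈ 48.500 μg/mL.
Before the 5th dose, 4 doses have been given. Superposition: Cmin = C₀·(f + f² + … + f^4).
≈ 48.500 × (0.5867 + 0.3442 + 0.2020 + 0.1185) ≈ 48.500 × 1.2514 ≈ 60.693 μg/mL.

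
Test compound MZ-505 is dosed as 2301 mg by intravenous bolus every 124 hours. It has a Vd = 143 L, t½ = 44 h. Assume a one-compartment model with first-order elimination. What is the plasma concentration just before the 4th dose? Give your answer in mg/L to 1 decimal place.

f = (1/2)^(τ/t½) = (1/2)^(124/44) ≈ 0.1418.
C₀ = D/Vd = 2301/143 ≈ 16.091 mg/L.
Before the 4th dose, 3 doses have been given. Superposition: Cmin = C₀·(f + f² + … + f^3).
≈ 16.091 × (0.1418 + 0.0201 + 0.0029) ≈ 16.091 × 0.1648 ≈ 2.652 mg/L.

2.7 mg/L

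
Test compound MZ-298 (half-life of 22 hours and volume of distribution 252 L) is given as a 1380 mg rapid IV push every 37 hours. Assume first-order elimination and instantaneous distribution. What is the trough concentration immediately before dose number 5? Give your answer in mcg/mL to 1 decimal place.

2.5 mcg/mL

f = (1/2)^(τ/t½) = (1/2)^(37/22) ≈ 0.3117.
C₀ = D/Vd = 1380/252 ≈ 5.476 mcg/mL.
Before the 5th dose, 4 doses have been given. Superposition: Cmin = C₀·(f + f² + … + f^4).
≈ 5.476 × (0.3117 + 0.0972 + 0.0303 + 0.0094) ≈ 5.476 × 0.4486 ≈ 2.457 mcg/mL.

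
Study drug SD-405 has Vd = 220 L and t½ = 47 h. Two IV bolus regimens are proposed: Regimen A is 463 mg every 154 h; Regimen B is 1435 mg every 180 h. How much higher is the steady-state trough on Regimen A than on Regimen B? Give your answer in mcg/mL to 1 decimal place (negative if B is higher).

-0.3 mcg/mL

Regimen A: f = (1/2)^(154/47) ≈ 0.1032; Cmin,ss = (463/220)·f/(1−f) ≈ 0.242 mcg/mL.
Regimen B: f = (1/2)^(180/47) ≈ 0.0703; Cmin,ss = (1435/220)·f/(1−f) ≈ 0.493 mcg/mL.
Difference ≈ 0.242 − 0.493 ≈ -0.251 mcg/mL.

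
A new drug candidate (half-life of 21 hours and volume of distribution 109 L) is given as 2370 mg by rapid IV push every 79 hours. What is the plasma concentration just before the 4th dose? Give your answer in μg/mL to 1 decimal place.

1.7 μg/mL

f = (1/2)^(τ/t½) = (1/2)^(79/21) ≈ 0.0737.
C₀ = D/Vd = 2370/109 ≈ 21.743 μg/mL.
Before the 4th dose, 3 doses have been given. Superposition: Cmin = C₀·(f + f² + … + f^3).
≈ 21.743 × (0.0737 + 0.0054 + 0.0004) ≈ 21.743 × 0.0795 ≈ 1.729 μg/mL.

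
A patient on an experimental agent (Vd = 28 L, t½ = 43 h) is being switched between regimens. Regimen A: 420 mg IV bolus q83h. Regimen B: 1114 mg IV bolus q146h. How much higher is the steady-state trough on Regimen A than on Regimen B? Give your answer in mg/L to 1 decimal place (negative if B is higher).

Regimen A: f = (1/2)^(83/43) ≈ 0.2624; Cmin,ss = (420/28)·f/(1−f) ≈ 5.336 mg/L.
Regimen B: f = (1/2)^(146/43) ≈ 0.0950; Cmin,ss = (1114/28)·f/(1−f) ≈ 4.176 mg/L.
Difference ≈ 5.336 − 4.176 ≈ 1.160 mg/L.

1.2 mg/L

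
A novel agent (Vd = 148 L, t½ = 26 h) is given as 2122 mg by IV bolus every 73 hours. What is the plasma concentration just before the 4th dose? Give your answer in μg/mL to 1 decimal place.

2.4 μg/mL

f = (1/2)^(τ/t½) = (1/2)^(73/26) ≈ 0.1428.
C₀ = D/Vd = 2122/148 ≈ 14.338 μg/mL.
Before the 4th dose, 3 doses have been given. Superposition: Cmin = C₀·(f + f² + … + f^3).
≈ 14.338 × (0.1428 + 0.0204 + 0.0029) ≈ 14.338 × 0.1661 ≈ 2.382 μg/mL.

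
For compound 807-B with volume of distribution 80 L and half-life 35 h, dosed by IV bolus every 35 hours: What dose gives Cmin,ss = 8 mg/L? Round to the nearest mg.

τ/t½ = 35/35 ≈ 1, so f = (1/2)^(35/35) ≈ 0.500000.
Cmin,ss = (D/Vd)·f/(1−f), so D = Cmin,ss·Vd·(1−f)/f.
D = 8 × 80 × (1−f)/f ≈ 8 × 80 × 1.00000 ≈ 640.00 mg.

640 mg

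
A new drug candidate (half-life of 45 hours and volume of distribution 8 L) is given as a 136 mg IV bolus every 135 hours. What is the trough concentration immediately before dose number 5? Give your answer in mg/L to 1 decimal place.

2.4 mg/L

f = (1/2)^(τ/t½) = (1/2)^(135/45) ≈ 0.1250.
C₀ = D/Vd = 136/8 ≈ 17.000 mg/L.
Before the 5th dose, 4 doses have been given. Superposition: Cmin = C₀·(f + f² + … + f^4).
≈ 17.000 × (0.1250 + 0.0156 + 0.0020 + 0.0002) ≈ 17.000 × 0.1428 ≈ 2.428 mg/L.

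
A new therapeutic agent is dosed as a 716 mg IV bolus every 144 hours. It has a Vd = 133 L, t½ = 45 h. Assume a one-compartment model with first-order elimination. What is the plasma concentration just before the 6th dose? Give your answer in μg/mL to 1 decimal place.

0.7 μg/mL

f = (1/2)^(τ/t½) = (1/2)^(144/45) ≈ 0.1088.
C₀ = D/Vd = 716/133 ≈ 5.383 μg/mL.
Before the 6th dose, 5 doses have been given. Superposition: Cmin = C₀·(f + f² + … + f^5).
≈ 5.383 × (0.1088 + 0.0118 + 0.0013 + 0.0001 + 0.0000) ≈ 5.383 × 0.1220 ≈ 0.657 μg/mL.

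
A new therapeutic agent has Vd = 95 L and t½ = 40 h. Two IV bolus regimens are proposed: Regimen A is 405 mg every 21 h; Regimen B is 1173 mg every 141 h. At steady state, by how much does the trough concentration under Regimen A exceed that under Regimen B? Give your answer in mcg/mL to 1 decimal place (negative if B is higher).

Regimen A: f = (1/2)^(21/40) ≈ 0.6950; Cmin,ss = (405/95)·f/(1−f) ≈ 9.714 mcg/mL.
Regimen B: f = (1/2)^(141/40) ≈ 0.0869; Cmin,ss = (1173/95)·f/(1−f) ≈ 1.175 mcg/mL.
Difference ≈ 9.714 − 1.175 ≈ 8.539 mcg/mL.

8.5 mcg/mL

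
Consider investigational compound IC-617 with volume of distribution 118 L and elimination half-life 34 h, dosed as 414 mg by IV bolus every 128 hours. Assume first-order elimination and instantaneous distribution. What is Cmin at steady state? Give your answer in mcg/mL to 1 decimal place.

k = ln2/t½ = ln2/34 ≈ 0.020387 h⁻¹; fraction remaining f = e^(−kτ) = e^(−0.020387×128) ≈ 0.0736.
Single-dose peak C₀ = D/Vd = 414/118 ≈ 3.508 mcg/mL.
Steady-state trough Cmin,ss = C₀·f/(1−f) ≈ 3.508 × 0.0736/0.9264 ≈ 0.279 mcg/mL.

0.3 mcg/mL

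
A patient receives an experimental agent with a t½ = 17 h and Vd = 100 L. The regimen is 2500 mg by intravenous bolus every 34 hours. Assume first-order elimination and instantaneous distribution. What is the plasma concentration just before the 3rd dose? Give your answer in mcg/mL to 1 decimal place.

7.8 mcg/mL

f = (1/2)^(τ/t½) = (1/2)^(34/17) ≈ 0.2500.
C₀ = D/Vd = 2500/100 ≈ 25.000 mcg/mL.
Before the 3rd dose, 2 doses have been given. Superposition: Cmin = C₀·(f + f²).
≈ 25.000 × (0.2500 + 0.0625) ≈ 25.000 × 0.3125 ≈ 7.812 mcg/mL.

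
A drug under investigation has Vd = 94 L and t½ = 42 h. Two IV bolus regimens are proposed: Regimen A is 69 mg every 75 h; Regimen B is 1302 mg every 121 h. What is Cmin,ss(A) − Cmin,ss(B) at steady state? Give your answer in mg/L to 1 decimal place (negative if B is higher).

Regimen A: f = (1/2)^(75/42) ≈ 0.2900; Cmin,ss = (69/94)·f/(1−f) ≈ 0.300 mg/L.
Regimen B: f = (1/2)^(121/42) ≈ 0.1358; Cmin,ss = (1302/94)·f/(1−f) ≈ 2.177 mg/L.
Difference ≈ 0.300 − 2.177 ≈ -1.877 mg/L.

-1.9 mg/L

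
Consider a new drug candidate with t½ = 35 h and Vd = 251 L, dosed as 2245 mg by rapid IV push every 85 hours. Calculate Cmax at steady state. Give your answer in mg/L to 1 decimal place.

Over one 85-h interval, 85/35 ≈ 2.4286 half-lives elapse, leaving f ≈ 0.1857 of each dose.
Accumulation ratio R = 1/(1 − f) ≈ 1/0.8143 ≈ 1.2280.
Single-dose peak C₀ = D/Vd = 2245/251 ≈ 8.944 mg/L.
Steady-state peak Cmax,ss = C₀·R ≈ 8.944 × 1.2280 ≈ 10.983 mg/L.

11.0 mg/L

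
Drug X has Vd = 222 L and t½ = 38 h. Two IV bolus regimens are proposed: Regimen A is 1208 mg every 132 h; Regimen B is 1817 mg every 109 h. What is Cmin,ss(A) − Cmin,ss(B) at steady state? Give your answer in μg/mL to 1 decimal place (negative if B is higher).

-0.8 μg/mL

Regimen A: f = (1/2)^(132/38) ≈ 0.0900; Cmin,ss = (1208/222)·f/(1−f) ≈ 0.538 μg/mL.
Regimen B: f = (1/2)^(109/38) ≈ 0.1369; Cmin,ss = (1817/222)·f/(1−f) ≈ 1.298 μg/mL.
Difference ≈ 0.538 − 1.298 ≈ -0.760 μg/mL.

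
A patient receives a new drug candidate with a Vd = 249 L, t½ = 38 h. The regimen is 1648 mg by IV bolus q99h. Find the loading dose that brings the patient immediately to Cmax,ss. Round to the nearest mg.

1972 mg

f = (1/2)^(99/38) ≈ 0.164338; accumulation ratio R = 1/(1−f) ≈ 1.19666.
Loading dose to hit Cmax,ss on first dose: D_load = D_maint·R ≈ 1648 × 1.19666 ≈ 1972.10 mg.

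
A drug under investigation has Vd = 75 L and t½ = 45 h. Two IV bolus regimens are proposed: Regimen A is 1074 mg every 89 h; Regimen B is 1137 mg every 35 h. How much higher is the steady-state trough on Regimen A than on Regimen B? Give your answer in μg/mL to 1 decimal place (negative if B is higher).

-16.3 μg/mL

Regimen A: f = (1/2)^(89/45) ≈ 0.2539; Cmin,ss = (1074/75)·f/(1−f) ≈ 4.873 μg/mL.
Regimen B: f = (1/2)^(35/45) ≈ 0.5833; Cmin,ss = (1137/75)·f/(1−f) ≈ 21.221 μg/mL.
Difference ≈ 4.873 − 21.221 ≈ -16.348 μg/mL.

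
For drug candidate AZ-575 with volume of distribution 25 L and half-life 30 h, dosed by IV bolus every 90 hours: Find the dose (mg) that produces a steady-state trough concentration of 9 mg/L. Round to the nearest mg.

1575 mg

τ/t½ = 90/30 ≈ 3, so f = (1/2)^(90/30) ≈ 0.125000.
Cmin,ss = (D/Vd)·f/(1−f), so D = Cmin,ss·Vd·(1−f)/f.
D = 9 × 25 × (1−f)/f ≈ 9 × 25 × 7.00000 ≈ 1575.00 mg.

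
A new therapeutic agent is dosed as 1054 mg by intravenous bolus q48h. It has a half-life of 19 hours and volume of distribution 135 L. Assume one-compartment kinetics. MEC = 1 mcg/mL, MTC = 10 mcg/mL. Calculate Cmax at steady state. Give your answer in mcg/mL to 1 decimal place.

Over one 48-h interval, 48/19 ≈ 2.5263 half-lives elapse, leaving f ≈ 0.1736 of each dose.
At steady state, accumulation factor R = 1/(1 − e^(−kτ)) ≈ 1.2101.
Each bolus raises the concentration by D/Vd = 1054/135 ≈ 7.807 mcg/mL.
Cmax,ss = C₀/(1 − f) ≈ 7.807/0.8264 ≈ 9.447 mcg/mL.
Peak 9.4 mcg/mL vs MTC 10 mcg/mL: below toxic threshold.

9.4 mcg/mL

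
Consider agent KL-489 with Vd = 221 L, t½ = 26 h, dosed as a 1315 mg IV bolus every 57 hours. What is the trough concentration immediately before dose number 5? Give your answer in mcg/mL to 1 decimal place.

f = (1/2)^(τ/t½) = (1/2)^(57/26) ≈ 0.2188.
C₀ = D/Vd = 1315/221 ≈ 5.950 mcg/mL.
Before the 5th dose, 4 doses have been given. Superposition: Cmin = C₀·(f + f² + … + f^4).
≈ 5.950 × (0.2188 + 0.0479 + 0.0105 + 0.0023) ≈ 5.950 × 0.2795 ≈ 1.663 mcg/mL.

1.7 mcg/mL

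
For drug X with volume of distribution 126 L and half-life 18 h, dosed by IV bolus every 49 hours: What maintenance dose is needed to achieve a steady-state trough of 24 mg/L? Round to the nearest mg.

16931 mg

τ/t½ = 49/18 ≈ 2.7222, so f = (1/2)^(49/18) ≈ 0.151541.
Cmin,ss = (D/Vd)·f/(1−f), so D = Cmin,ss·Vd·(1−f)/f.
D = 24 × 126 × (1−f)/f ≈ 24 × 126 × 5.59887 ≈ 16930.98 mg.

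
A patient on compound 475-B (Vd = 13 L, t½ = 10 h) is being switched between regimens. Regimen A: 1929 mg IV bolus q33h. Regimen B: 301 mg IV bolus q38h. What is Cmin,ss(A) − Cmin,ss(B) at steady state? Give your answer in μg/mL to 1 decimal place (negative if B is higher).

Regimen A: f = (1/2)^(33/10) ≈ 0.1015; Cmin,ss = (1929/13)·f/(1−f) ≈ 16.762 μg/mL.
Regimen B: f = (1/2)^(38/10) ≈ 0.0718; Cmin,ss = (301/13)·f/(1−f) ≈ 1.791 μg/mL.
Difference ≈ 16.762 − 1.791 ≈ 14.971 μg/mL.

15.0 μg/mL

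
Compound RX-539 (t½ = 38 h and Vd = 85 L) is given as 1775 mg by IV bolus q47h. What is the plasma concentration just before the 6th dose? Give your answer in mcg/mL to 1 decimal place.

15.2 mcg/mL

f = (1/2)^(τ/t½) = (1/2)^(47/38) ≈ 0.4243.
C₀ = D/Vd = 1775/85 ≈ 20.882 mcg/mL.
Before the 6th dose, 5 doses have been given. Superposition: Cmin = C₀·(f + f² + … + f^5).
≈ 20.882 × (0.4243 + 0.1800 + 0.0764 + 0.0324 + 0.0138) ≈ 20.882 × 0.7269 ≈ 15.179 mcg/mL.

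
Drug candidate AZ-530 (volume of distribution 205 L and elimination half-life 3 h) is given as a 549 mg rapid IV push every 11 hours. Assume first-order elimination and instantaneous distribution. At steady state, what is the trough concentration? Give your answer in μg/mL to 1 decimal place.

k = ln2/t½ = ln2/3 ≈ 0.231049 h⁻¹; fraction remaining f = e^(−kτ) = e^(−0.231049×11) ≈ 0.0787.
Accumulation ratio R = 1/(1 − f) ≈ 1/0.9213 ≈ 1.0854.
Each bolus raises the concentration by D/Vd = 549/205 ≈ 2.678 μg/mL.
Cmax,ss = C₀/(1 − f) ≈ 2.678/0.9213 ≈ 2.907 μg/mL.
One interval later, Cmin,ss = Cmax,ss·e^(−kτ) ≈ 2.907 × 0.0787 ≈ 0.229 μg/mL.

0.2 μg/mL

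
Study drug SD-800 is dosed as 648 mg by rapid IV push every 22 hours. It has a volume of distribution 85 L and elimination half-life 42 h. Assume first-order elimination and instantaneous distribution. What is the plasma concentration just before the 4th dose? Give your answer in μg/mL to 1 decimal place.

11.6 μg/mL

f = (1/2)^(τ/t½) = (1/2)^(22/42) ≈ 0.6955.
C₀ = D/Vd = 648/85 ≈ 7.624 μg/mL.
Before the 4th dose, 3 doses have been given. Superposition: Cmin = C₀·(f + f² + … + f^3).
≈ 7.624 × (0.6955 + 0.4837 + 0.3364) ≈ 7.624 × 1.5156 ≈ 11.555 μg/mL.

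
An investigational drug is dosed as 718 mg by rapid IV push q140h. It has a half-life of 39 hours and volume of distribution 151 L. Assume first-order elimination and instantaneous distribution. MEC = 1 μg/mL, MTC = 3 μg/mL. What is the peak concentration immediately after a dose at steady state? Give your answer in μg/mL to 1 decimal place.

5.2 μg/mL

τ/t½ = 140/39 ≈ 3.5897, so fraction remaining f = (1/2)^(140/39) ≈ 0.0831.
At steady state, accumulation factor R = 1/(1 − e^(−kτ)) ≈ 1.0906.
Each bolus raises the concentration by D/Vd = 718/151 ≈ 4.755 μg/mL.
Steady-state peak Cmax,ss = C₀·R ≈ 4.755 × 1.0906 ≈ 5.186 μg/mL.
Peak 5.2 μg/mL vs MTC 3 μg/mL: exceeds toxic threshold.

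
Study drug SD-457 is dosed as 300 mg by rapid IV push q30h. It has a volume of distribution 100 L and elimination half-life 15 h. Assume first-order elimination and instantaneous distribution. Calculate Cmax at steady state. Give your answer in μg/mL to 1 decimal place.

4.0 μg/mL

τ = 30 h = 2 half-lives, so f = (1/2)^2 = 0.25.
Accumulation ratio R = 1/(1 − f) = 1/0.75 = 4/3.
Single-dose peak C₀ = D/Vd = 300/100 = 3 μg/mL.
Steady-state peak Cmax,ss = C₀·R = 3 × 4/3 ≈ 4.000 μg/mL.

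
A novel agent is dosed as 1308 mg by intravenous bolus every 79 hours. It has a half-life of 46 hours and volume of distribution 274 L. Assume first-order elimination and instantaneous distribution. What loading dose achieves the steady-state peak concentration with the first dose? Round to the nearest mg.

1880 mg

f = (1/2)^(79/46) ≈ 0.304098; accumulation ratio R = 1/(1−f) ≈ 1.43698.
Loading dose to hit Cmax,ss on first dose: D_load = D_maint·R ≈ 1308 × 1.43698 ≈ 1879.57 mg.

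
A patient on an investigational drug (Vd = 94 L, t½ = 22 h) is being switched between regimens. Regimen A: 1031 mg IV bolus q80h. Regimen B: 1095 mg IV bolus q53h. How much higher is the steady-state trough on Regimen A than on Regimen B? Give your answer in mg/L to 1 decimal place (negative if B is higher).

-1.7 mg/L

Regimen A: f = (1/2)^(80/22) ≈ 0.0804; Cmin,ss = (1031/94)·f/(1−f) ≈ 0.959 mg/L.
Regimen B: f = (1/2)^(53/22) ≈ 0.1883; Cmin,ss = (1095/94)·f/(1−f) ≈ 2.702 mg/L.
Difference ≈ 0.959 − 2.702 ≈ -1.743 mg/L.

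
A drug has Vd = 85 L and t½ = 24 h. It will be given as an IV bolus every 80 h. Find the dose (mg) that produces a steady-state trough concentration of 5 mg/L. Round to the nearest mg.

3859 mg

τ/t½ = 80/24 ≈ 3.3333, so f = (1/2)^(80/24) ≈ 0.099213.
Cmin,ss = (D/Vd)·f/(1−f), so D = Cmin,ss·Vd·(1−f)/f.
D = 5 × 85 × (1−f)/f ≈ 5 × 85 × 9.07932 ≈ 3858.71 mg.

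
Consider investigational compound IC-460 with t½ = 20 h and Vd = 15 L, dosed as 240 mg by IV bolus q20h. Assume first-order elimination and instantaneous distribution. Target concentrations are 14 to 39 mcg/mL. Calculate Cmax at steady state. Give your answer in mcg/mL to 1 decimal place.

τ = 20 h = 1 half-life, so f = (1/2)^1 = 0.5.
Accumulation ratio R = 1/(1 − f) = 1/0.5 = 2/1.
Single-dose peak C₀ = D/Vd = 240/15 = 16 mcg/mL.
Steady-state peak Cmax,ss = C₀·R = 16 × 2/1 ≈ 32.000 mcg/mL.
Peak 32.0 mcg/mL vs MTC 39 mcg/mL: below toxic threshold.

32.0 mcg/mL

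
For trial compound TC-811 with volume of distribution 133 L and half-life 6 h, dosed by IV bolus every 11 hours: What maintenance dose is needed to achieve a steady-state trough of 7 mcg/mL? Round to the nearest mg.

τ/t½ = 11/6 ≈ 1.8333, so f = (1/2)^(11/6) ≈ 0.280616.
Cmin,ss = (D/Vd)·f/(1−f), so D = Cmin,ss·Vd·(1−f)/f.
D = 7 × 133 × (1−f)/f ≈ 7 × 133 × 2.56359 ≈ 2386.70 mg.

2387 mg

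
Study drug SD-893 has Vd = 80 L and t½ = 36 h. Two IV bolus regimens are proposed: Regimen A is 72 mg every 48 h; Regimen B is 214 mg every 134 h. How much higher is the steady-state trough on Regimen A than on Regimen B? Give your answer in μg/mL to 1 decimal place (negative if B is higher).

0.4 μg/mL

Regimen A: f = (1/2)^(48/36) ≈ 0.3969; Cmin,ss = (72/80)·f/(1−f) ≈ 0.592 μg/mL.
Regimen B: f = (1/2)^(134/36) ≈ 0.0758; Cmin,ss = (214/80)·f/(1−f) ≈ 0.219 μg/mL.
Difference ≈ 0.592 − 0.219 ≈ 0.373 μg/mL.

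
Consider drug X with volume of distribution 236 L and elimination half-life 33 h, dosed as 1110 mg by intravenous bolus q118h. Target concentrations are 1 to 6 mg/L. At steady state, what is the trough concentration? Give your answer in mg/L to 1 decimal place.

0.4 mg/L

k = ln2/t½ = ln2/33 ≈ 0.021004 h⁻¹; fraction remaining f = e^(−kτ) = e^(−0.021004×118) ≈ 0.0839.
Single-dose peak C₀ = D/Vd = 1110/236 ≈ 4.703 mg/L.
Steady-state trough Cmin,ss = C₀·f/(1−f) ≈ 4.703 × 0.0839/0.9161 ≈ 0.431 mg/L.
Trough 0.4 mg/L vs MEC 1 mg/L: subtherapeutic.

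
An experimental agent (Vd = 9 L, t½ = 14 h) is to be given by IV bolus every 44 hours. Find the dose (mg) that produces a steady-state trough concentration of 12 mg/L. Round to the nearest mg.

846 mg

τ/t½ = 44/14 ≈ 3.1429, so f = (1/2)^(44/14) ≈ 0.113215.
Cmin,ss = (D/Vd)·f/(1−f), so D = Cmin,ss·Vd·(1−f)/f.
D = 12 × 9 × (1−f)/f ≈ 12 × 9 × 7.83275 ≈ 845.94 mg.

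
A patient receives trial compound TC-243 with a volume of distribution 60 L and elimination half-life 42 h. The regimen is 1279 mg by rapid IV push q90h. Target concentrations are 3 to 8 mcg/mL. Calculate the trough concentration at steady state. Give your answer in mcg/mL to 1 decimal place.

k = ln2/t½ = ln2/42 ≈ 0.016504 h⁻¹; fraction remaining f = e^(−kτ) = e^(−0.016504×90) ≈ 0.2264.
At steady state, accumulation factor R = 1/(1 − e^(−kτ)) ≈ 1.2927.
Single-dose peak C₀ = D/Vd = 1279/60 ≈ 21.317 mcg/mL.
Steady-state peak Cmax,ss = C₀·R ≈ 21.317 × 1.2927 ≈ 27.556 mcg/mL.
One interval later, Cmin,ss = Cmax,ss·e^(−kτ) ≈ 27.556 × 0.2264 ≈ 6.239 mcg/mL.
Trough 6.2 mcg/mL vs MEC 3 mcg/mL: adequate.

6.2 mcg/mL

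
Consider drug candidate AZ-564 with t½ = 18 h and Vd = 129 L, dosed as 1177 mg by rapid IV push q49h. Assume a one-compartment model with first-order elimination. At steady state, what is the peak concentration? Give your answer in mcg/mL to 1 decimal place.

k = ln2/t½ = ln2/18 ≈ 0.038508 h⁻¹; fraction remaining f = e^(−kτ) = e^(−0.038508×49) ≈ 0.1515.
At steady state, accumulation factor R = 1/(1 − e^(−kτ)) ≈ 1.1786.
Each bolus raises the concentration by D/Vd = 1177/129 ≈ 9.124 mcg/mL.
Steady-state peak Cmax,ss = C₀·R ≈ 9.124 × 1.1786 ≈ 10.754 mcg/mL.

10.8 mcg/mL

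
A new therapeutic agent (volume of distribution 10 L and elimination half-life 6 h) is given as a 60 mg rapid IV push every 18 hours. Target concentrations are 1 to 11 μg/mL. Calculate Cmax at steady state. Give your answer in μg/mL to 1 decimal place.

6.9 μg/mL

The dosing interval is 3 half-lives, so f = 2^(−3) = 0.125.
Accumulation ratio R = 1/(1 − f) = 1/0.875 = 8/7.
Single-dose peak C₀ = D/Vd = 60/10 = 6 μg/mL.
Steady-state peak Cmax,ss = C₀·R = 6 × 8/7 ≈ 6.857 μg/mL.
Peak 6.9 μg/mL vs MTC 11 μg/mL: below toxic threshold.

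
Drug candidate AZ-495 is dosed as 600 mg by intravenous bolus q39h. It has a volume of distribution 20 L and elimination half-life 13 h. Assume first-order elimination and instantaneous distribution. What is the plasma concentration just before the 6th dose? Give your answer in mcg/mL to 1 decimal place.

4.3 mcg/mL

f = (1/2)^(τ/t½) = (1/2)^(39/13) ≈ 0.1250.
C₀ = D/Vd = 600/20 ≈ 30.000 mcg/mL.
Before the 6th dose, 5 doses have been given. Superposition: Cmin = C₀·(f + f² + … + f^5).
≈ 30.000 × (0.1250 + 0.0156 + 0.0020 + 0.0002 + 0.0000) ≈ 30.000 × 0.1428 ≈ 4.284 mcg/mL.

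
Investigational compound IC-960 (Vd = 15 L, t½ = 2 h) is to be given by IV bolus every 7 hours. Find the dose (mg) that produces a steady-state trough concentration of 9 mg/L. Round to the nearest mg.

τ/t½ = 7/2 ≈ 3.5, so f = (1/2)^(7/2) ≈ 0.088388.
Cmin,ss = (D/Vd)·f/(1−f), so D = Cmin,ss·Vd·(1−f)/f.
D = 9 × 15 × (1−f)/f ≈ 9 × 15 × 10.31375 ≈ 1392.36 mg.

1392 mg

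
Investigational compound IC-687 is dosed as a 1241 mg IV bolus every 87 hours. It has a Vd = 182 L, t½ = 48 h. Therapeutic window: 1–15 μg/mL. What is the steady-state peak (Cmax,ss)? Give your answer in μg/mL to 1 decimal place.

τ/t½ = 87/48 ≈ 1.8125, so fraction remaining f = (1/2)^(87/48) ≈ 0.2847.
At steady state, accumulation factor R = 1/(1 − e^(−kτ)) ≈ 1.3980.
Single-dose peak C₀ = D/Vd = 1241/182 ≈ 6.819 μg/mL.
Steady-state peak Cmax,ss = C₀·R ≈ 6.819 × 1.3980 ≈ 9.533 μg/mL.
Peak 9.5 μg/mL vs MTC 15 μg/mL: below toxic threshold.

9.5 μg/mL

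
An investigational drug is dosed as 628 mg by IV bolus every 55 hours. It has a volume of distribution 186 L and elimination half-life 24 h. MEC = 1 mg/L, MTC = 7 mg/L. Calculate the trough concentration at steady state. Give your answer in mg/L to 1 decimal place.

0.9 mg/L

k = ln2/t½ = ln2/24 ≈ 0.028881 h⁻¹; fraction remaining f = e^(−kτ) = e^(−0.028881×55) ≈ 0.2042.
Each bolus raises the concentration by D/Vd = 628/186 ≈ 3.376 mg/L.
Steady-state trough Cmin,ss = C₀·f/(1−f) ≈ 3.376 × 0.2042/0.7958 ≈ 0.866 mg/L.
Trough 0.9 mg/L vs MEC 1 mg/L: subtherapeutic.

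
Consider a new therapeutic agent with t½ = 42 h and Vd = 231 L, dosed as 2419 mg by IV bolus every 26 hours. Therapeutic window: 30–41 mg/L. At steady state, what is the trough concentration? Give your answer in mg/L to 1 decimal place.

19.5 mg/L

k = ln2/t½ = ln2/42 ≈ 0.016504 h⁻¹; fraction remaining f = e^(−kτ) = e^(−0.016504×26) ≈ 0.6511.
Each bolus raises the concentration by D/Vd = 2419/231 ≈ 10.472 mg/L.
Steady-state trough Cmin,ss = C₀·f/(1−f) ≈ 10.472 × 0.6511/0.3489 ≈ 19.542 mg/L.
Trough 19.5 mg/L vs MEC 30 mg/L: subtherapeutic.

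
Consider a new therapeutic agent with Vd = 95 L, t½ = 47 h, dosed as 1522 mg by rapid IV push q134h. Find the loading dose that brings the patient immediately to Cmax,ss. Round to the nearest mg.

f = (1/2)^(134/47) ≈ 0.138594; accumulation ratio R = 1/(1−f) ≈ 1.16089.
Loading dose to hit Cmax,ss on first dose: D_load = D_maint·R ≈ 1522 × 1.16089 ≈ 1766.87 mg.

1767 mg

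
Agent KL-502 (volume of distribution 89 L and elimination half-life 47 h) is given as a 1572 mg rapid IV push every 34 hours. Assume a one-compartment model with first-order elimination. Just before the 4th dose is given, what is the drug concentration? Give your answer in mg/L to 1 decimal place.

f = (1/2)^(τ/t½) = (1/2)^(34/47) ≈ 0.6057.
C₀ = D/Vd = 1572/89 ≈ 17.663 mg/L.
Before the 4th dose, 3 doses have been given. Superposition: Cmin = C₀·(f + f² + … + f^3).
≈ 17.663 × (0.6057 + 0.3669 + 0.2222) ≈ 17.663 × 1.1948 ≈ 21.104 mg/L.

21.1 mg/L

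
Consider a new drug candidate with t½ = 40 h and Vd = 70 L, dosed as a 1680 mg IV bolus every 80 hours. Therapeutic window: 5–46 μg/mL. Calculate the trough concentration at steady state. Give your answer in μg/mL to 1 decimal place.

τ = 80 h = 2 half-lives, so f = (1/2)^2 = 0.25.
Accumulation ratio R = 1/(1 − f) = 1/0.75 = 4/3.
Single-dose peak C₀ = D/Vd = 1680/70 = 24 μg/mL.
Steady-state peak Cmax,ss = C₀·R = 24 × 4/3 ≈ 32.000 μg/mL.
Steady-state trough Cmin,ss = Cmax,ss·f ≈ 32.000 × 0.25 ≈ 8.000 μg/mL.
Trough 8.0 μg/mL vs MEC 5 μg/mL: adequate.

8.0 μg/mL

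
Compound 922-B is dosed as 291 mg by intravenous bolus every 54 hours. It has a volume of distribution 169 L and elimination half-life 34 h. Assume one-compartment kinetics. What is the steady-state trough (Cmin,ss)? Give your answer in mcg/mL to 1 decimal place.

k = ln2/t½ = ln2/34 ≈ 0.020387 h⁻¹; fraction remaining f = e^(−kτ) = e^(−0.020387×54) ≈ 0.3326.
Single-dose peak C₀ = D/Vd = 291/169 ≈ 1.722 mcg/mL.
Steady-state trough Cmin,ss = C₀·f/(1−f) ≈ 1.722 × 0.3326/0.6674 ≈ 0.858 mcg/mL.

0.9 mcg/mL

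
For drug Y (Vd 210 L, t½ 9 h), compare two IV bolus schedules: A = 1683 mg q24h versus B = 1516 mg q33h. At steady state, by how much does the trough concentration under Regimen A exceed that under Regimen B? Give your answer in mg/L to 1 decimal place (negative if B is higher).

0.9 mg/L

Regimen A: f = (1/2)^(24/9) ≈ 0.1575; Cmin,ss = (1683/210)·f/(1−f) ≈ 1.498 mg/L.
Regimen B: f = (1/2)^(33/9) ≈ 0.0787; Cmin,ss = (1516/210)·f/(1−f) ≈ 0.617 mg/L.
Difference ≈ 1.498 − 0.617 ≈ 0.881 mg/L.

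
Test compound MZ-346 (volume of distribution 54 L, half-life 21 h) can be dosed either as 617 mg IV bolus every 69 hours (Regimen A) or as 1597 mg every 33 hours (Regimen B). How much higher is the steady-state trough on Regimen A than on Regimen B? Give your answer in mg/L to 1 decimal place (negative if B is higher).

-13.7 mg/L

Regimen A: f = (1/2)^(69/21) ≈ 0.1025; Cmin,ss = (617/54)·f/(1−f) ≈ 1.305 mg/L.
Regimen B: f = (1/2)^(33/21) ≈ 0.3365; Cmin,ss = (1597/54)·f/(1−f) ≈ 14.999 mg/L.
Difference ≈ 1.305 − 14.999 ≈ -13.694 mg/L.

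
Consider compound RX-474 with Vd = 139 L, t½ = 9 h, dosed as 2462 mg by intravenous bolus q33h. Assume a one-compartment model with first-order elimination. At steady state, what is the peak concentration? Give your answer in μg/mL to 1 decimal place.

Over one 33-h interval, 33/9 ≈ 3.6667 half-lives elapse, leaving f ≈ 0.0787 of each dose.
Accumulation ratio R = 1/(1 − f) ≈ 1/0.9213 ≈ 1.0854.
Each bolus raises the concentration by D/Vd = 2462/139 ≈ 17.712 μg/mL.
Steady-state peak Cmax,ss = C₀·R ≈ 17.712 × 1.0854 ≈ 19.225 μg/mL.

19.2 μg/mL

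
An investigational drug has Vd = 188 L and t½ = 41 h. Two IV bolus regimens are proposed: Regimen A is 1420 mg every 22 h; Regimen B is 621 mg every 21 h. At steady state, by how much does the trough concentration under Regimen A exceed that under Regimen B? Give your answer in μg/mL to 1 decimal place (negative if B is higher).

9.0 μg/mL

Regimen A: f = (1/2)^(22/41) ≈ 0.6894; Cmin,ss = (1420/188)·f/(1−f) ≈ 16.765 μg/mL.
Regimen B: f = (1/2)^(21/41) ≈ 0.7012; Cmin,ss = (621/188)·f/(1−f) ≈ 7.752 μg/mL.
Difference ≈ 16.765 − 7.752 ≈ 9.013 μg/mL.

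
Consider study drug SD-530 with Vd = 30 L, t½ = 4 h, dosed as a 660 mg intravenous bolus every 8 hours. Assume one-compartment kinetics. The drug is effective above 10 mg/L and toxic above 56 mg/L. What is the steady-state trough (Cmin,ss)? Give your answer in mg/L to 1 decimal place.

τ = 8 h = 2 half-lives, so f = (1/2)^2 = 0.25.
Accumulation ratio R = 1/(1 − f) = 1/0.75 = 4/3.
Single-dose peak C₀ = D/Vd = 660/30 = 22 mg/L.
Steady-state peak Cmax,ss = C₀·R = 22 × 4/3 ≈ 29.333 mg/L.
Steady-state trough Cmin,ss = Cmax,ss·f ≈ 29.333 × 0.25 ≈ 7.333 mg/L.
Trough 7.3 mg/L vs MEC 10 mg/L: subtherapeutic.

7.3 mg/L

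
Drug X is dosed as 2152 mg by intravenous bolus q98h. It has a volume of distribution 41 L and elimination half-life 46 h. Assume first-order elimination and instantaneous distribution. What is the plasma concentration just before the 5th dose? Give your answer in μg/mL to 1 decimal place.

15.5 μg/mL

f = (1/2)^(τ/t½) = (1/2)^(98/46) ≈ 0.2284.
C₀ = D/Vd = 2152/41 ≈ 52.488 μg/mL.
Before the 5th dose, 4 doses have been given. Superposition: Cmin = C₀·(f + f² + … + f^4).
≈ 52.488 × (0.2284 + 0.0522 + 0.0119 + 0.0027) ≈ 52.488 × 0.2952 ≈ 15.494 μg/mL.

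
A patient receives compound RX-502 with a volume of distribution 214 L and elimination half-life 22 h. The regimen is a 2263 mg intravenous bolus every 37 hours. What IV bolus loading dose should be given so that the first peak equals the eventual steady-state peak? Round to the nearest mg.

3288 mg

f = (1/2)^(37/22) ≈ 0.311690; accumulation ratio R = 1/(1−f) ≈ 1.45283.
Loading dose to hit Cmax,ss on first dose: D_load = D_maint·R ≈ 2263 × 1.45283 ≈ 3287.75 mg.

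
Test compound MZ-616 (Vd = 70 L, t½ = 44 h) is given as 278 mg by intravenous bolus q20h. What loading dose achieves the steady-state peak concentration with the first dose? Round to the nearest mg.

1029 mg

f = (1/2)^(20/44) ≈ 0.729740; accumulation ratio R = 1/(1−f) ≈ 3.70014.
Loading dose to hit Cmax,ss on first dose: D_load = D_maint·R ≈ 278 × 3.70014 ≈ 1028.64 mg.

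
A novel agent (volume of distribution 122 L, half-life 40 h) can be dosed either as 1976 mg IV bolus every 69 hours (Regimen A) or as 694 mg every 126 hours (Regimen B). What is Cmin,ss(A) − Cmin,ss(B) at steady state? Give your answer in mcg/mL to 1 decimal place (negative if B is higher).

Regimen A: f = (1/2)^(69/40) ≈ 0.3025; Cmin,ss = (1976/122)·f/(1−f) ≈ 7.024 mcg/mL.
Regimen B: f = (1/2)^(126/40) ≈ 0.1127; Cmin,ss = (694/122)·f/(1−f) ≈ 0.723 mcg/mL.
Difference ≈ 7.024 − 0.723 ≈ 6.301 mcg/mL.

6.3 mcg/mL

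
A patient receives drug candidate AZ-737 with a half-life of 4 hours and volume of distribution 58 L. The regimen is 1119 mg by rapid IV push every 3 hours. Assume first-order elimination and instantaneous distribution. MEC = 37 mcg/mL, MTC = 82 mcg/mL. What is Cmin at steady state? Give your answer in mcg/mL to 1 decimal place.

Over one 3-h interval, 3/4 ≈ 0.75 half-lives elapse, leaving f ≈ 0.5946 of each dose.
Accumulation ratio R = 1/(1 − f) ≈ 1/0.4054 ≈ 2.4667.
Each bolus raises the concentration by D/Vd = 1119/58 ≈ 19.293 mcg/mL.
Steady-state peak Cmax,ss = C₀·R ≈ 19.293 × 2.4667 ≈ 47.590 mcg/mL.
One interval later, Cmin,ss = Cmax,ss·e^(−kτ) ≈ 47.590 × 0.5946 ≈ 28.297 mcg/mL.
Trough 28.3 mcg/mL vs MEC 37 mcg/mL: subtherapeutic.

28.3 mcg/mL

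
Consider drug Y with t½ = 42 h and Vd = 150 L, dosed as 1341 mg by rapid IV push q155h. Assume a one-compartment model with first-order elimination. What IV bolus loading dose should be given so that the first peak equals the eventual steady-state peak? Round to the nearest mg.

f = (1/2)^(155/42) ≈ 0.077456; accumulation ratio R = 1/(1−f) ≈ 1.08396.
Loading dose to hit Cmax,ss on first dose: D_load = D_maint·R ≈ 1341 × 1.08396 ≈ 1453.59 mg.

1454 mg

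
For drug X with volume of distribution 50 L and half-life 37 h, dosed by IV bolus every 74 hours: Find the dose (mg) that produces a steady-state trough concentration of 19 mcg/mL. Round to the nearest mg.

τ/t½ = 74/37 ≈ 2, so f = (1/2)^(74/37) ≈ 0.250000.
Cmin,ss = (D/Vd)·f/(1−f), so D = Cmin,ss·Vd·(1−f)/f.
D = 19 × 50 × (1−f)/f ≈ 19 × 50 × 3.00000 ≈ 2850.00 mg.

2850 mg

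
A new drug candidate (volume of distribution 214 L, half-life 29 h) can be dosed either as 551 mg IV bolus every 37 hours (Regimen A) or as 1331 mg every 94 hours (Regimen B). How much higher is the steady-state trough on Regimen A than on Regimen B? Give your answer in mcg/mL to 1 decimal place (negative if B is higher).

1.1 mcg/mL

Regimen A: f = (1/2)^(37/29) ≈ 0.4130; Cmin,ss = (551/214)·f/(1−f) ≈ 1.812 mcg/mL.
Regimen B: f = (1/2)^(94/29) ≈ 0.1057; Cmin,ss = (1331/214)·f/(1−f) ≈ 0.735 mcg/mL.
Difference ≈ 1.812 − 0.735 ≈ 1.077 mcg/mL.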